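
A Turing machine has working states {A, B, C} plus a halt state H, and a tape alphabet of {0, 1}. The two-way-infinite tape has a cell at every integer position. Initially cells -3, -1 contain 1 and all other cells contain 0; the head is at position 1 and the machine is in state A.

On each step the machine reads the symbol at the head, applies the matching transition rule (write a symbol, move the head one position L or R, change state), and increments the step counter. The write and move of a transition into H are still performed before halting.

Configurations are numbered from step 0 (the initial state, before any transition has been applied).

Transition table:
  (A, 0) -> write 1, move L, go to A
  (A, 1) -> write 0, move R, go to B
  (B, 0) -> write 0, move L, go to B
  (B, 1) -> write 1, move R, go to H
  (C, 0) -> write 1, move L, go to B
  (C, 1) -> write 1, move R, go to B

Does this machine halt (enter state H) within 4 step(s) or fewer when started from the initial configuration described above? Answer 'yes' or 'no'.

Step 1: in state A at pos 1, read 0 -> (A,0)->write 1,move L,goto A. Now: state=A, head=0, tape[-4..2]=0101010 (head:     ^)
Step 2: in state A at pos 0, read 0 -> (A,0)->write 1,move L,goto A. Now: state=A, head=-1, tape[-4..2]=0101110 (head:    ^)
Step 3: in state A at pos -1, read 1 -> (A,1)->write 0,move R,goto B. Now: state=B, head=0, tape[-4..2]=0100110 (head:     ^)
Step 4: in state B at pos 0, read 1 -> (B,1)->write 1,move R,goto H. Now: state=H, head=1, tape[-4..2]=0100110 (head:      ^)
State H reached at step 4; 4 <= 4 -> yes

Answer: yes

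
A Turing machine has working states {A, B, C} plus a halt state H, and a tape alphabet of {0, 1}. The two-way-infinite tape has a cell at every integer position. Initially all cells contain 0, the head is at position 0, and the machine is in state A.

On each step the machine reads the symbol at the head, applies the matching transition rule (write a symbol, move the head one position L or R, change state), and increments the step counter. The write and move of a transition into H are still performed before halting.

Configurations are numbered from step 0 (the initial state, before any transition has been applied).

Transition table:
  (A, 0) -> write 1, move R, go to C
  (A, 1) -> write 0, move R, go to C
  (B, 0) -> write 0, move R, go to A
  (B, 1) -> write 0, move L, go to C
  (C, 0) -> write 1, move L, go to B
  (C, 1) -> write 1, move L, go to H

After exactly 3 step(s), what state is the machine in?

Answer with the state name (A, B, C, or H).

Answer: C

Derivation:
Step 1: in state A at pos 0, read 0 -> (A,0)->write 1,move R,goto C. Now: state=C, head=1, tape[-1..2]=0100 (head:   ^)
Step 2: in state C at pos 1, read 0 -> (C,0)->write 1,move L,goto B. Now: state=B, head=0, tape[-1..2]=0110 (head:  ^)
Step 3: in state B at pos 0, read 1 -> (B,1)->write 0,move L,goto C. Now: state=C, head=-1, tape[-2..2]=00010 (head:  ^)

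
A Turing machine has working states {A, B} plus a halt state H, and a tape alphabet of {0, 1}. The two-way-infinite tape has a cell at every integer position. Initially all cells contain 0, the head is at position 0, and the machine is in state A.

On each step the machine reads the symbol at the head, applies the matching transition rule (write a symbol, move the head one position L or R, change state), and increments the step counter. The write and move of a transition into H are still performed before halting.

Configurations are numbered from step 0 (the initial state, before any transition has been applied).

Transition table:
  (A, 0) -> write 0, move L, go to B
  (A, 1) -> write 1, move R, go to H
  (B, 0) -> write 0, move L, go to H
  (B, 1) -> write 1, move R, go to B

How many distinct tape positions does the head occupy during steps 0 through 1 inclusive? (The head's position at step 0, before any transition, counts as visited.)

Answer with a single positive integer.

Step 1: in state A at pos 0, read 0 -> (A,0)->write 0,move L,goto B. Now: state=B, head=-1, tape[-2..1]=0000 (head:  ^)
Head positions at steps 0..1: starting at 0, distinct positions visited = {-1, 0} -> 2 position(s)

Answer: 2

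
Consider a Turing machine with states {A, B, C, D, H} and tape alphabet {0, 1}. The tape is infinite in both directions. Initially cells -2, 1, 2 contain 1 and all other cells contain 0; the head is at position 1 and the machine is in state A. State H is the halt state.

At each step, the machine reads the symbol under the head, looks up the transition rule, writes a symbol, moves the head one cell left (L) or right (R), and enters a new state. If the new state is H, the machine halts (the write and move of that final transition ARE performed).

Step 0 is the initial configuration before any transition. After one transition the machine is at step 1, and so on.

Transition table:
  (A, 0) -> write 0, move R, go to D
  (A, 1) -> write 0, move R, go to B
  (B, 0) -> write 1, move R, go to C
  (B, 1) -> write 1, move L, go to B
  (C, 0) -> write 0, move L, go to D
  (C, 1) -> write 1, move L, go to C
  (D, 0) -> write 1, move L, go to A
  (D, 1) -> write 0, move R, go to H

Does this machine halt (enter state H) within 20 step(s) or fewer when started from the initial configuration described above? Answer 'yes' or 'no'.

Answer: yes

Derivation:
Step 1: in state A at pos 1, read 1 -> (A,1)->write 0,move R,goto B. Now: state=B, head=2, tape[-3..3]=0100010 (head:      ^)
Step 2: in state B at pos 2, read 1 -> (B,1)->write 1,move L,goto B. Now: state=B, head=1, tape[-3..3]=0100010 (head:     ^)
Step 3: in state B at pos 1, read 0 -> (B,0)->write 1,move R,goto C. Now: state=C, head=2, tape[-3..3]=0100110 (head:      ^)
Step 4: in state C at pos 2, read 1 -> (C,1)->write 1,move L,goto C. Now: state=C, head=1, tape[-3..3]=0100110 (head:     ^)
Step 5: in state C at pos 1, read 1 -> (C,1)->write 1,move L,goto C. Now: state=C, head=0, tape[-3..3]=0100110 (head:    ^)
Step 6: in state C at pos 0, read 0 -> (C,0)->write 0,move L,goto D. Now: state=D, head=-1, tape[-3..3]=0100110 (head:   ^)
Step 7: in state D at pos -1, read 0 -> (D,0)->write 1,move L,goto A. Now: state=A, head=-2, tape[-3..3]=0110110 (head:  ^)
Step 8: in state A at pos -2, read 1 -> (A,1)->write 0,move R,goto B. Now: state=B, head=-1, tape[-3..3]=0010110 (head:   ^)
Step 9: in state B at pos -1, read 1 -> (B,1)->write 1,move L,goto B. Now: state=B, head=-2, tape[-3..3]=0010110 (head:  ^)
Step 10: in state B at pos -2, read 0 -> (B,0)->write 1,move R,goto C. Now: state=C, head=-1, tape[-3..3]=0110110 (head:   ^)
Step 11: in state C at pos -1, read 1 -> (C,1)->write 1,move L,goto C. Now: state=C, head=-2, tape[-3..3]=0110110 (head:  ^)
Step 12: in state C at pos -2, read 1 -> (C,1)->write 1,move L,goto C. Now: state=C, head=-3, tape[-4..3]=00110110 (head:  ^)
Step 13: in state C at pos -3, read 0 -> (C,0)->write 0,move L,goto D. Now: state=D, head=-4, tape[-5..3]=000110110 (head:  ^)
Step 14: in state D at pos -4, read 0 -> (D,0)->write 1,move L,goto A. Now: state=A, head=-5, tape[-6..3]=0010110110 (head:  ^)
Step 15: in state A at pos -5, read 0 -> (A,0)->write 0,move R,goto D. Now: state=D, head=-4, tape[-6..3]=0010110110 (head:   ^)
Step 16: in state D at pos -4, read 1 -> (D,1)->write 0,move R,goto H. Now: state=H, head=-3, tape[-6..3]=0000110110 (head:    ^)
State H reached at step 16; 16 <= 20 -> yes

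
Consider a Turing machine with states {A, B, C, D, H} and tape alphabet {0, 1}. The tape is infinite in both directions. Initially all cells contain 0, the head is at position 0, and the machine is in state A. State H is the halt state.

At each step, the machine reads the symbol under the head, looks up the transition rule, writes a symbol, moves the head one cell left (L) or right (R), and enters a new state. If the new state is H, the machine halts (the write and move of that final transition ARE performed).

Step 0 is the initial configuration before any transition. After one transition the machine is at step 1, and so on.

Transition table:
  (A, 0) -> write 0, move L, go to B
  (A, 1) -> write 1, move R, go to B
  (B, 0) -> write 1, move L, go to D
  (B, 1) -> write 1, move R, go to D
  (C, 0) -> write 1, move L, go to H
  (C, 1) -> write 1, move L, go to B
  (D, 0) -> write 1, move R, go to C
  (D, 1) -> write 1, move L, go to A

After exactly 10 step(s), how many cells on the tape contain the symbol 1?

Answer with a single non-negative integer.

Step 1: in state A at pos 0, read 0 -> (A,0)->write 0,move L,goto B. Now: state=B, head=-1, tape[-2..1]=0000 (head:  ^)
Step 2: in state B at pos -1, read 0 -> (B,0)->write 1,move L,goto D. Now: state=D, head=-2, tape[-3..1]=00100 (head:  ^)
Step 3: in state D at pos -2, read 0 -> (D,0)->write 1,move R,goto C. Now: state=C, head=-1, tape[-3..1]=01100 (head:   ^)
Step 4: in state C at pos -1, read 1 -> (C,1)->write 1,move L,goto B. Now: state=B, head=-2, tape[-3..1]=01100 (head:  ^)
Step 5: in state B at pos -2, read 1 -> (B,1)->write 1,move R,goto D. Now: state=D, head=-1, tape[-3..1]=01100 (head:   ^)
Step 6: in state D at pos -1, read 1 -> (D,1)->write 1,move L,goto A. Now: state=A, head=-2, tape[-3..1]=01100 (head:  ^)
Step 7: in state A at pos -2, read 1 -> (A,1)->write 1,move R,goto B. Now: state=B, head=-1, tape[-3..1]=01100 (head:   ^)
Step 8: in state B at pos -1, read 1 -> (B,1)->write 1,move R,goto D. Now: state=D, head=0, tape[-3..1]=01100 (head:    ^)
Step 9: in state D at pos 0, read 0 -> (D,0)->write 1,move R,goto C. Now: state=C, head=1, tape[-3..2]=011100 (head:     ^)
Step 10: in state C at pos 1, read 0 -> (C,0)->write 1,move L,goto H. Now: state=H, head=0, tape[-3..2]=011110 (head:    ^)
Cells containing 1 after step 10: {-2, -1, 0, 1} -> 4 cell(s)

Answer: 4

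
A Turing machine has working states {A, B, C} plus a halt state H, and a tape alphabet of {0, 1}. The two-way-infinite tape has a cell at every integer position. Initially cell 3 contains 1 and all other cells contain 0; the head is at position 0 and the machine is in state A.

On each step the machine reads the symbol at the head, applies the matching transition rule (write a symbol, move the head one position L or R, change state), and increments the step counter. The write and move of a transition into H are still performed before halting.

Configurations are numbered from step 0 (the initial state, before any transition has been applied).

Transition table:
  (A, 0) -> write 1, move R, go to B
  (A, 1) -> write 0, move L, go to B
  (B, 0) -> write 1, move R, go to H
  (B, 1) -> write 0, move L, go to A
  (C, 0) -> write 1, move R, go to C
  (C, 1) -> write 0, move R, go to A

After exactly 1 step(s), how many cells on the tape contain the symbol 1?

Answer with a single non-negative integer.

Answer: 2

Derivation:
Step 1: in state A at pos 0, read 0 -> (A,0)->write 1,move R,goto B. Now: state=B, head=1, tape[-1..4]=010010 (head:   ^)
Cells containing 1 after step 1: {0, 3} -> 2 cell(s)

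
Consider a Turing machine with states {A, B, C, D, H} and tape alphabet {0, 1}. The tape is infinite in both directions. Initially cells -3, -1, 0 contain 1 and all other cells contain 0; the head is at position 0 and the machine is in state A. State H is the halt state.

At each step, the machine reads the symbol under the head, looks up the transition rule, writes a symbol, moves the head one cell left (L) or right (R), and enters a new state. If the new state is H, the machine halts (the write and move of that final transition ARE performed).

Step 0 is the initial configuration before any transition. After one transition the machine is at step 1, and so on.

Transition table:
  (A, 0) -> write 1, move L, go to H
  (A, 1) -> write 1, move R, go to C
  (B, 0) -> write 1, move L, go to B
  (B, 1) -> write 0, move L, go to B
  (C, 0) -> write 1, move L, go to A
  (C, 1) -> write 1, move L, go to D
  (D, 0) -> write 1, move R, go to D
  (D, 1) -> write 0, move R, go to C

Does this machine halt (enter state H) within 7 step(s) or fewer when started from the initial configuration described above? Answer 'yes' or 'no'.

Step 1: in state A at pos 0, read 1 -> (A,1)->write 1,move R,goto C. Now: state=C, head=1, tape[-4..2]=0101100 (head:      ^)
Step 2: in state C at pos 1, read 0 -> (C,0)->write 1,move L,goto A. Now: state=A, head=0, tape[-4..2]=0101110 (head:     ^)
Step 3: in state A at pos 0, read 1 -> (A,1)->write 1,move R,goto C. Now: state=C, head=1, tape[-4..2]=0101110 (head:      ^)
Step 4: in state C at pos 1, read 1 -> (C,1)->write 1,move L,goto D. Now: state=D, head=0, tape[-4..2]=0101110 (head:     ^)
Step 5: in state D at pos 0, read 1 -> (D,1)->write 0,move R,goto C. Now: state=C, head=1, tape[-4..2]=0101010 (head:      ^)
Step 6: in state C at pos 1, read 1 -> (C,1)->write 1,move L,goto D. Now: state=D, head=0, tape[-4..2]=0101010 (head:     ^)
Step 7: in state D at pos 0, read 0 -> (D,0)->write 1,move R,goto D. Now: state=D, head=1, tape[-4..2]=0101110 (head:      ^)
After 7 step(s): state = D (not H) -> not halted within 7 -> no

Answer: no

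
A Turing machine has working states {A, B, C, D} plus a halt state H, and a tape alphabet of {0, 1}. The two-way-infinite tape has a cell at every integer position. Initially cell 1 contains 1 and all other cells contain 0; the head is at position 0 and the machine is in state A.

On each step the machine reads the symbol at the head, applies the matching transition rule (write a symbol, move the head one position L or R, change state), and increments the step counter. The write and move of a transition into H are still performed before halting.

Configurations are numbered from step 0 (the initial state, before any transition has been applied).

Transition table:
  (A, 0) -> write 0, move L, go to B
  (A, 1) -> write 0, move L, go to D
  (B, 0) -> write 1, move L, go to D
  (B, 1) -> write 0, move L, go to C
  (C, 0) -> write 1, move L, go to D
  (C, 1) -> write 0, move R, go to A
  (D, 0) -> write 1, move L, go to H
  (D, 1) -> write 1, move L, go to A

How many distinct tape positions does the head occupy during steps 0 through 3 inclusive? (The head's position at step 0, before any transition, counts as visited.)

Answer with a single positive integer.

Step 1: in state A at pos 0, read 0 -> (A,0)->write 0,move L,goto B. Now: state=B, head=-1, tape[-2..2]=00010 (head:  ^)
Step 2: in state B at pos -1, read 0 -> (B,0)->write 1,move L,goto D. Now: state=D, head=-2, tape[-3..2]=001010 (head:  ^)
Step 3: in state D at pos -2, read 0 -> (D,0)->write 1,move L,goto H. Now: state=H, head=-3, tape[-4..2]=0011010 (head:  ^)
Head positions at steps 0..3: starting at 0, distinct positions visited = {-3, -2, -1, 0} -> 4 position(s)

Answer: 4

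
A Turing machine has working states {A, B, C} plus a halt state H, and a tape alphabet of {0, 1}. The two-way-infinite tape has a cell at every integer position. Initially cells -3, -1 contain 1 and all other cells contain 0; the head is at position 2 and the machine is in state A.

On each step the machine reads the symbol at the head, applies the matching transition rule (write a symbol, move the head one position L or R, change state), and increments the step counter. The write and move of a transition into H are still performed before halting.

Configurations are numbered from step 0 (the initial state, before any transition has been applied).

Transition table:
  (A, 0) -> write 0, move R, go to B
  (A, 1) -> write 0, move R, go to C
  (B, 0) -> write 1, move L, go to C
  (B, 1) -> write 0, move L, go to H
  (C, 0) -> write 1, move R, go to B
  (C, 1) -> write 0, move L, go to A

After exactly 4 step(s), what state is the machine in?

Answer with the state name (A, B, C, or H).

Answer: H

Derivation:
Step 1: in state A at pos 2, read 0 -> (A,0)->write 0,move R,goto B. Now: state=B, head=3, tape[-4..4]=010100000 (head:        ^)
Step 2: in state B at pos 3, read 0 -> (B,0)->write 1,move L,goto C. Now: state=C, head=2, tape[-4..4]=010100010 (head:       ^)
Step 3: in state C at pos 2, read 0 -> (C,0)->write 1,move R,goto B. Now: state=B, head=3, tape[-4..4]=010100110 (head:        ^)
Step 4: in state B at pos 3, read 1 -> (B,1)->write 0,move L,goto H. Now: state=H, head=2, tape[-4..4]=010100100 (head:       ^)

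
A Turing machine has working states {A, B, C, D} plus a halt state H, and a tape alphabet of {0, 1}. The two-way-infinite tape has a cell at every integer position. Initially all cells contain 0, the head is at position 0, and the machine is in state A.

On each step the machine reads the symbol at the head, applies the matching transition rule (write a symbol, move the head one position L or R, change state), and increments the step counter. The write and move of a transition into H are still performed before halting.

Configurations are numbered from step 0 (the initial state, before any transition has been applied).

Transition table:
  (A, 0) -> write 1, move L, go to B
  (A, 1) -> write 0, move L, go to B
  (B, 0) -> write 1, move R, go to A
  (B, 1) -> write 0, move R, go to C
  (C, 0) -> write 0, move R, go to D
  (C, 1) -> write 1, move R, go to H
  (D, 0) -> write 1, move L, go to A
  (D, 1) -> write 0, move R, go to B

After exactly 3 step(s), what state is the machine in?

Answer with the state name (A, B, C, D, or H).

Step 1: in state A at pos 0, read 0 -> (A,0)->write 1,move L,goto B. Now: state=B, head=-1, tape[-2..1]=0010 (head:  ^)
Step 2: in state B at pos -1, read 0 -> (B,0)->write 1,move R,goto A. Now: state=A, head=0, tape[-2..1]=0110 (head:   ^)
Step 3: in state A at pos 0, read 1 -> (A,1)->write 0,move L,goto B. Now: state=B, head=-1, tape[-2..1]=0100 (head:  ^)

Answer: B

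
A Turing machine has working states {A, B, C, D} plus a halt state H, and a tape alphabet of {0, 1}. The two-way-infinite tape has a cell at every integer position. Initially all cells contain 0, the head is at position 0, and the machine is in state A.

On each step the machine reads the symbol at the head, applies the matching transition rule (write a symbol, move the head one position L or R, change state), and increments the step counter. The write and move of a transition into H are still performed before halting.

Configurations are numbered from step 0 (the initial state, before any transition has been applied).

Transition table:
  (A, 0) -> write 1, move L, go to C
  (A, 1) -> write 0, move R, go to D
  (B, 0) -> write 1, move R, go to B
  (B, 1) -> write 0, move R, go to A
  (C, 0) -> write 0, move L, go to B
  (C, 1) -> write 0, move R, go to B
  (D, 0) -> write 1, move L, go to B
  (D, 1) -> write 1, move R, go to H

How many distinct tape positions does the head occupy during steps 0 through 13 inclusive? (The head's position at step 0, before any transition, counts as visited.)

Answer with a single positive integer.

Answer: 5

Derivation:
Step 1: in state A at pos 0, read 0 -> (A,0)->write 1,move L,goto C. Now: state=C, head=-1, tape[-2..1]=0010 (head:  ^)
Step 2: in state C at pos -1, read 0 -> (C,0)->write 0,move L,goto B. Now: state=B, head=-2, tape[-3..1]=00010 (head:  ^)
Step 3: in state B at pos -2, read 0 -> (B,0)->write 1,move R,goto B. Now: state=B, head=-1, tape[-3..1]=01010 (head:   ^)
Step 4: in state B at pos -1, read 0 -> (B,0)->write 1,move R,goto B. Now: state=B, head=0, tape[-3..1]=01110 (head:    ^)
Step 5: in state B at pos 0, read 1 -> (B,1)->write 0,move R,goto A. Now: state=A, head=1, tape[-3..2]=011000 (head:     ^)
Step 6: in state A at pos 1, read 0 -> (A,0)->write 1,move L,goto C. Now: state=C, head=0, tape[-3..2]=011010 (head:    ^)
Step 7: in state C at pos 0, read 0 -> (C,0)->write 0,move L,goto B. Now: state=B, head=-1, tape[-3..2]=011010 (head:   ^)
Step 8: in state B at pos -1, read 1 -> (B,1)->write 0,move R,goto A. Now: state=A, head=0, tape[-3..2]=010010 (head:    ^)
Step 9: in state A at pos 0, read 0 -> (A,0)->write 1,move L,goto C. Now: state=C, head=-1, tape[-3..2]=010110 (head:   ^)
Step 10: in state C at pos -1, read 0 -> (C,0)->write 0,move L,goto B. Now: state=B, head=-2, tape[-3..2]=010110 (head:  ^)
Step 11: in state B at pos -2, read 1 -> (B,1)->write 0,move R,goto A. Now: state=A, head=-1, tape[-3..2]=000110 (head:   ^)
Step 12: in state A at pos -1, read 0 -> (A,0)->write 1,move L,goto C. Now: state=C, head=-2, tape[-3..2]=001110 (head:  ^)
Step 13: in state C at pos -2, read 0 -> (C,0)->write 0,move L,goto B. Now: state=B, head=-3, tape[-4..2]=0001110 (head:  ^)
Head positions at steps 0..13: starting at 0, distinct positions visited = {-3, -2, -1, 0, 1} -> 5 position(s)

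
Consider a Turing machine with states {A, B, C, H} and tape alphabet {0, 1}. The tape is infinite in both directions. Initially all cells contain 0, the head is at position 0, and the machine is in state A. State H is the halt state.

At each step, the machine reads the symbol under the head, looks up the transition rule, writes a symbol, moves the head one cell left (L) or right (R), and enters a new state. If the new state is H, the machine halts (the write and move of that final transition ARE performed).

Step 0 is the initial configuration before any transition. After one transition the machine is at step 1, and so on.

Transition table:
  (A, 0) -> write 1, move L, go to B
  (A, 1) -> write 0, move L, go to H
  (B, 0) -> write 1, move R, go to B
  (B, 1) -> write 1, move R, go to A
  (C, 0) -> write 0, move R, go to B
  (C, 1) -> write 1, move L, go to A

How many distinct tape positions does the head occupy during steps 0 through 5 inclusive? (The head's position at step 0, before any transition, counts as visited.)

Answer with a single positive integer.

Answer: 3

Derivation:
Step 1: in state A at pos 0, read 0 -> (A,0)->write 1,move L,goto B. Now: state=B, head=-1, tape[-2..1]=0010 (head:  ^)
Step 2: in state B at pos -1, read 0 -> (B,0)->write 1,move R,goto B. Now: state=B, head=0, tape[-2..1]=0110 (head:   ^)
Step 3: in state B at pos 0, read 1 -> (B,1)->write 1,move R,goto A. Now: state=A, head=1, tape[-2..2]=01100 (head:    ^)
Step 4: in state A at pos 1, read 0 -> (A,0)->write 1,move L,goto B. Now: state=B, head=0, tape[-2..2]=01110 (head:   ^)
Step 5: in state B at pos 0, read 1 -> (B,1)->write 1,move R,goto A. Now: state=A, head=1, tape[-2..2]=01110 (head:    ^)
Head positions at steps 0..5: starting at 0, distinct positions visited = {-1, 0, 1} -> 3 position(s)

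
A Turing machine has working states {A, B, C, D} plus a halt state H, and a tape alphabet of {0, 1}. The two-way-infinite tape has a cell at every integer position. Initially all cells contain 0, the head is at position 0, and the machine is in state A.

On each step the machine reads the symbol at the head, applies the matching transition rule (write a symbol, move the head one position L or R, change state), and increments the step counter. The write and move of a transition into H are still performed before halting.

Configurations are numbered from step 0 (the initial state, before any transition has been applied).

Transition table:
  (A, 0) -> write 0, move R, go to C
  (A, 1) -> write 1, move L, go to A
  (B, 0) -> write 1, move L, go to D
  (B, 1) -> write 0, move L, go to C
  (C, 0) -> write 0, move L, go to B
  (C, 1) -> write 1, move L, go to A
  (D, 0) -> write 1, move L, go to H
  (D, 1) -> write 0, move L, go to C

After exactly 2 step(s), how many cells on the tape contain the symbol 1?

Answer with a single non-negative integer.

Step 1: in state A at pos 0, read 0 -> (A,0)->write 0,move R,goto C. Now: state=C, head=1, tape[-1..2]=0000 (head:   ^)
Step 2: in state C at pos 1, read 0 -> (C,0)->write 0,move L,goto B. Now: state=B, head=0, tape[-1..2]=0000 (head:  ^)
No cell contains 1 after step 2 -> 0 cell(s)

Answer: 0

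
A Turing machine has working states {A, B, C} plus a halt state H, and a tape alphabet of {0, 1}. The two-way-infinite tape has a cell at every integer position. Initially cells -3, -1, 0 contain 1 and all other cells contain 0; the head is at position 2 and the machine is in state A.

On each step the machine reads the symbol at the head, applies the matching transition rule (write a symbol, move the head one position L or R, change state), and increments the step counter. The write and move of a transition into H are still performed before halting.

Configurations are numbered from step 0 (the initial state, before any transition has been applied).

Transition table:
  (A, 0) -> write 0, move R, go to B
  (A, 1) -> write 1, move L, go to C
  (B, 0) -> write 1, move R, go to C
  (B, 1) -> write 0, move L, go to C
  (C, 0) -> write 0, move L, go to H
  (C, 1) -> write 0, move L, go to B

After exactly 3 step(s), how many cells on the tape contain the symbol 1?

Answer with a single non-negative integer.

Step 1: in state A at pos 2, read 0 -> (A,0)->write 0,move R,goto B. Now: state=B, head=3, tape[-4..4]=010110000 (head:        ^)
Step 2: in state B at pos 3, read 0 -> (B,0)->write 1,move R,goto C. Now: state=C, head=4, tape[-4..5]=0101100100 (head:         ^)
Step 3: in state C at pos 4, read 0 -> (C,0)->write 0,move L,goto H. Now: state=H, head=3, tape[-4..5]=0101100100 (head:        ^)
Cells containing 1 after step 3: {-3, -1, 0, 3} -> 4 cell(s)

Answer: 4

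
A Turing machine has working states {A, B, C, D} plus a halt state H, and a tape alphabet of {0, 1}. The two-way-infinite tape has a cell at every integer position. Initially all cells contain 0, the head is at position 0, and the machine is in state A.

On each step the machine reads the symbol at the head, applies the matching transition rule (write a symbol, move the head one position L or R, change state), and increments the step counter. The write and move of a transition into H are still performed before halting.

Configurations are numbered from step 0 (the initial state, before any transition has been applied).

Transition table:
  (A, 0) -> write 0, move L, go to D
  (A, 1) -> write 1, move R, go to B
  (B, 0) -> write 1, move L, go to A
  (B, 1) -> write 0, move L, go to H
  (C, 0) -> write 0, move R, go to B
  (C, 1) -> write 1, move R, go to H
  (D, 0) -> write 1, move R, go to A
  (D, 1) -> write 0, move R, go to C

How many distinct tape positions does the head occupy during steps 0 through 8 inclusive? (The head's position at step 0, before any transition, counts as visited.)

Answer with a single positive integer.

Step 1: in state A at pos 0, read 0 -> (A,0)->write 0,move L,goto D. Now: state=D, head=-1, tape[-2..1]=0000 (head:  ^)
Step 2: in state D at pos -1, read 0 -> (D,0)->write 1,move R,goto A. Now: state=A, head=0, tape[-2..1]=0100 (head:   ^)
Step 3: in state A at pos 0, read 0 -> (A,0)->write 0,move L,goto D. Now: state=D, head=-1, tape[-2..1]=0100 (head:  ^)
Step 4: in state D at pos -1, read 1 -> (D,1)->write 0,move R,goto C. Now: state=C, head=0, tape[-2..1]=0000 (head:   ^)
Step 5: in state C at pos 0, read 0 -> (C,0)->write 0,move R,goto B. Now: state=B, head=1, tape[-2..2]=00000 (head:    ^)
Step 6: in state B at pos 1, read 0 -> (B,0)->write 1,move L,goto A. Now: state=A, head=0, tape[-2..2]=00010 (head:   ^)
Step 7: in state A at pos 0, read 0 -> (A,0)->write 0,move L,goto D. Now: state=D, head=-1, tape[-2..2]=00010 (head:  ^)
Step 8: in state D at pos -1, read 0 -> (D,0)->write 1,move R,goto A. Now: state=A, head=0, tape[-2..2]=01010 (head:   ^)
Head positions at steps 0..8: starting at 0, distinct positions visited = {-1, 0, 1} -> 3 position(s)

Answer: 3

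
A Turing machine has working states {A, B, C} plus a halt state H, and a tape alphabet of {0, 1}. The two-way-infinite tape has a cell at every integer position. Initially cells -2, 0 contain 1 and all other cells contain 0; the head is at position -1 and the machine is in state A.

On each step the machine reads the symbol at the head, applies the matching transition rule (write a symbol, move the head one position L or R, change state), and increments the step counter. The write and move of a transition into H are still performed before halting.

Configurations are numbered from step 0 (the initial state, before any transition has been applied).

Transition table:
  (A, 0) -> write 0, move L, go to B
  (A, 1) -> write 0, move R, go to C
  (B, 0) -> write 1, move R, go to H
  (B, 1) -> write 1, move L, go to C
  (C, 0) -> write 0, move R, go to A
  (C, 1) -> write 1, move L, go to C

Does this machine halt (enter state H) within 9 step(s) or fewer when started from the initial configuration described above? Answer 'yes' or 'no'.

Step 1: in state A at pos -1, read 0 -> (A,0)->write 0,move L,goto B. Now: state=B, head=-2, tape[-3..1]=01010 (head:  ^)
Step 2: in state B at pos -2, read 1 -> (B,1)->write 1,move L,goto C. Now: state=C, head=-3, tape[-4..1]=001010 (head:  ^)
Step 3: in state C at pos -3, read 0 -> (C,0)->write 0,move R,goto A. Now: state=A, head=-2, tape[-4..1]=001010 (head:   ^)
Step 4: in state A at pos -2, read 1 -> (A,1)->write 0,move R,goto C. Now: state=C, head=-1, tape[-4..1]=000010 (head:    ^)
Step 5: in state C at pos -1, read 0 -> (C,0)->write 0,move R,goto A. Now: state=A, head=0, tape[-4..1]=000010 (head:     ^)
Step 6: in state A at pos 0, read 1 -> (A,1)->write 0,move R,goto C. Now: state=C, head=1, tape[-4..2]=0000000 (head:      ^)
Step 7: in state C at pos 1, read 0 -> (C,0)->write 0,move R,goto A. Now: state=A, head=2, tape[-4..3]=00000000 (head:       ^)
Step 8: in state A at pos 2, read 0 -> (A,0)->write 0,move L,goto B. Now: state=B, head=1, tape[-4..3]=00000000 (head:      ^)
Step 9: in state B at pos 1, read 0 -> (B,0)->write 1,move R,goto H. Now: state=H, head=2, tape[-4..3]=00000100 (head:       ^)
State H reached at step 9; 9 <= 9 -> yes

Answer: yes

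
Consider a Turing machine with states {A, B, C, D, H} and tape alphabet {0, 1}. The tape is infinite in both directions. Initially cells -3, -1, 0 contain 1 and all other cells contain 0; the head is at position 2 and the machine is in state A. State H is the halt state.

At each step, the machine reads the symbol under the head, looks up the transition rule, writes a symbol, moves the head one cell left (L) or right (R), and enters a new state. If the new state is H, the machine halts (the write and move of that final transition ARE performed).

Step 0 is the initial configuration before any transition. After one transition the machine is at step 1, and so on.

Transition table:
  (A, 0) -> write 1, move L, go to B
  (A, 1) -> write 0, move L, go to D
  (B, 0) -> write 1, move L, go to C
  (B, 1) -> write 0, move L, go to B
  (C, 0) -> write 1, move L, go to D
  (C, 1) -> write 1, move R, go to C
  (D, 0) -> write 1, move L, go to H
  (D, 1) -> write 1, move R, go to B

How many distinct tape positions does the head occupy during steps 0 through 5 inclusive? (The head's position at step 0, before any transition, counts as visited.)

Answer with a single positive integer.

Answer: 4

Derivation:
Step 1: in state A at pos 2, read 0 -> (A,0)->write 1,move L,goto B. Now: state=B, head=1, tape[-4..3]=01011010 (head:      ^)
Step 2: in state B at pos 1, read 0 -> (B,0)->write 1,move L,goto C. Now: state=C, head=0, tape[-4..3]=01011110 (head:     ^)
Step 3: in state C at pos 0, read 1 -> (C,1)->write 1,move R,goto C. Now: state=C, head=1, tape[-4..3]=01011110 (head:      ^)
Step 4: in state C at pos 1, read 1 -> (C,1)->write 1,move R,goto C. Now: state=C, head=2, tape[-4..3]=01011110 (head:       ^)
Step 5: in state C at pos 2, read 1 -> (C,1)->write 1,move R,goto C. Now: state=C, head=3, tape[-4..4]=010111100 (head:        ^)
Head positions at steps 0..5: starting at 2, distinct positions visited = {0, 1, 2, 3} -> 4 position(s)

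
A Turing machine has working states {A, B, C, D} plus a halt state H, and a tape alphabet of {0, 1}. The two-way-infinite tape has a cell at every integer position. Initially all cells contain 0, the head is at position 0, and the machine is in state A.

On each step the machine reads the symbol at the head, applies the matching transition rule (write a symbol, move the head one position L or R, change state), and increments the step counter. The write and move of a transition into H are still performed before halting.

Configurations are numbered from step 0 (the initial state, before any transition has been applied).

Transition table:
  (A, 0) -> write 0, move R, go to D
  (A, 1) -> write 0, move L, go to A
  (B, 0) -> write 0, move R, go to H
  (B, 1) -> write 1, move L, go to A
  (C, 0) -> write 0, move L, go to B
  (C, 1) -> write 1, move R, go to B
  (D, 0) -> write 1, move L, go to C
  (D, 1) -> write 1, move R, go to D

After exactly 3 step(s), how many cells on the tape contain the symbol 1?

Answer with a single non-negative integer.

Step 1: in state A at pos 0, read 0 -> (A,0)->write 0,move R,goto D. Now: state=D, head=1, tape[-1..2]=0000 (head:   ^)
Step 2: in state D at pos 1, read 0 -> (D,0)->write 1,move L,goto C. Now: state=C, head=0, tape[-1..2]=0010 (head:  ^)
Step 3: in state C at pos 0, read 0 -> (C,0)->write 0,move L,goto B. Now: state=B, head=-1, tape[-2..2]=00010 (head:  ^)
Cells containing 1 after step 3: {1} -> 1 cell(s)

Answer: 1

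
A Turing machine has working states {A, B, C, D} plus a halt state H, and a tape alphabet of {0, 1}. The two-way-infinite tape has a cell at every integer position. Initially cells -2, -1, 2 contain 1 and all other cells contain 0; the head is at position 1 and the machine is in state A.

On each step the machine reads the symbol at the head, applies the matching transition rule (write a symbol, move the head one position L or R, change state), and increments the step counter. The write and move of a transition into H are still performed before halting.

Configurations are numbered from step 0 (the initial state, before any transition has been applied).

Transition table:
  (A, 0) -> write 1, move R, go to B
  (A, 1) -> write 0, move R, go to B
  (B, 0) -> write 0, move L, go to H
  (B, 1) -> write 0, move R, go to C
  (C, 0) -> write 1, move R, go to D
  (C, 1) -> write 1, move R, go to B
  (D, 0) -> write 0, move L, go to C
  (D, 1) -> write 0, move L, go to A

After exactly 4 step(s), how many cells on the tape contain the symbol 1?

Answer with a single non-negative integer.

Step 1: in state A at pos 1, read 0 -> (A,0)->write 1,move R,goto B. Now: state=B, head=2, tape[-3..3]=0110110 (head:      ^)
Step 2: in state B at pos 2, read 1 -> (B,1)->write 0,move R,goto C. Now: state=C, head=3, tape[-3..4]=01101000 (head:       ^)
Step 3: in state C at pos 3, read 0 -> (C,0)->write 1,move R,goto D. Now: state=D, head=4, tape[-3..5]=011010100 (head:        ^)
Step 4: in state D at pos 4, read 0 -> (D,0)->write 0,move L,goto C. Now: state=C, head=3, tape[-3..5]=011010100 (head:       ^)
Cells containing 1 after step 4: {-2, -1, 1, 3} -> 4 cell(s)

Answer: 4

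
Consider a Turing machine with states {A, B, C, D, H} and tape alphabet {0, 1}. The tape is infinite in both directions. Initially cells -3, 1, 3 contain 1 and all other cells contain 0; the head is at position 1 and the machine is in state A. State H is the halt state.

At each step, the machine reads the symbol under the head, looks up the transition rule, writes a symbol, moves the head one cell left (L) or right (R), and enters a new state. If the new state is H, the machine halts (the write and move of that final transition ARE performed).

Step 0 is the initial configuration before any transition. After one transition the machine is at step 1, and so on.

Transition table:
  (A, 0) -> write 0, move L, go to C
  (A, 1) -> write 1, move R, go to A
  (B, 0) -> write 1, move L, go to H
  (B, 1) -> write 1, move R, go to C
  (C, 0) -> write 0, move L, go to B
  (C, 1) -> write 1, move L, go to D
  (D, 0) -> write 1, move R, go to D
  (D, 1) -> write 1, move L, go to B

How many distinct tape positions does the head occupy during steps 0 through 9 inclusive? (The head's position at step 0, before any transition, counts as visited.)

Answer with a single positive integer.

Step 1: in state A at pos 1, read 1 -> (A,1)->write 1,move R,goto A. Now: state=A, head=2, tape[-4..4]=010001010 (head:       ^)
Step 2: in state A at pos 2, read 0 -> (A,0)->write 0,move L,goto C. Now: state=C, head=1, tape[-4..4]=010001010 (head:      ^)
Step 3: in state C at pos 1, read 1 -> (C,1)->write 1,move L,goto D. Now: state=D, head=0, tape[-4..4]=010001010 (head:     ^)
Step 4: in state D at pos 0, read 0 -> (D,0)->write 1,move R,goto D. Now: state=D, head=1, tape[-4..4]=010011010 (head:      ^)
Step 5: in state D at pos 1, read 1 -> (D,1)->write 1,move L,goto B. Now: state=B, head=0, tape[-4..4]=010011010 (head:     ^)
Step 6: in state B at pos 0, read 1 -> (B,1)->write 1,move R,goto C. Now: state=C, head=1, tape[-4..4]=010011010 (head:      ^)
Step 7: in state C at pos 1, read 1 -> (C,1)->write 1,move L,goto D. Now: state=D, head=0, tape[-4..4]=010011010 (head:     ^)
Step 8: in state D at pos 0, read 1 -> (D,1)->write 1,move L,goto B. Now: state=B, head=-1, tape[-4..4]=010011010 (head:    ^)
Step 9: in state B at pos -1, read 0 -> (B,0)->write 1,move L,goto H. Now: state=H, head=-2, tape[-4..4]=010111010 (head:   ^)
Head positions at steps 0..9: starting at 1, distinct positions visited = {-2, -1, 0, 1, 2} -> 5 position(s)

Answer: 5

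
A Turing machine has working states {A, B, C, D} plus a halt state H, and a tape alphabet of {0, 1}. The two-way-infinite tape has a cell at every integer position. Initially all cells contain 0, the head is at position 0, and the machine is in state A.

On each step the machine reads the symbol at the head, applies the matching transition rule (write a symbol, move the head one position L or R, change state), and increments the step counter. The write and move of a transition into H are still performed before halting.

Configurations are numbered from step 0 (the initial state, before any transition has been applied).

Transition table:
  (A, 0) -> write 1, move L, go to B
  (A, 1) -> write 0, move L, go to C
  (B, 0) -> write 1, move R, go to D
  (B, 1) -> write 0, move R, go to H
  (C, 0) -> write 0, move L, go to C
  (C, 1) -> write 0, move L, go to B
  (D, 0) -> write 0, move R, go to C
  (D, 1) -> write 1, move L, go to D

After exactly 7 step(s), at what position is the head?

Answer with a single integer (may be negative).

Answer: -1

Derivation:
Step 1: in state A at pos 0, read 0 -> (A,0)->write 1,move L,goto B. Now: state=B, head=-1, tape[-2..1]=0010 (head:  ^)
Step 2: in state B at pos -1, read 0 -> (B,0)->write 1,move R,goto D. Now: state=D, head=0, tape[-2..1]=0110 (head:   ^)
Step 3: in state D at pos 0, read 1 -> (D,1)->write 1,move L,goto D. Now: state=D, head=-1, tape[-2..1]=0110 (head:  ^)
Step 4: in state D at pos -1, read 1 -> (D,1)->write 1,move L,goto D. Now: state=D, head=-2, tape[-3..1]=00110 (head:  ^)
Step 5: in state D at pos -2, read 0 -> (D,0)->write 0,move R,goto C. Now: state=C, head=-1, tape[-3..1]=00110 (head:   ^)
Step 6: in state C at pos -1, read 1 -> (C,1)->write 0,move L,goto B. Now: state=B, head=-2, tape[-3..1]=00010 (head:  ^)
Step 7: in state B at pos -2, read 0 -> (B,0)->write 1,move R,goto D. Now: state=D, head=-1, tape[-3..1]=01010 (head:   ^)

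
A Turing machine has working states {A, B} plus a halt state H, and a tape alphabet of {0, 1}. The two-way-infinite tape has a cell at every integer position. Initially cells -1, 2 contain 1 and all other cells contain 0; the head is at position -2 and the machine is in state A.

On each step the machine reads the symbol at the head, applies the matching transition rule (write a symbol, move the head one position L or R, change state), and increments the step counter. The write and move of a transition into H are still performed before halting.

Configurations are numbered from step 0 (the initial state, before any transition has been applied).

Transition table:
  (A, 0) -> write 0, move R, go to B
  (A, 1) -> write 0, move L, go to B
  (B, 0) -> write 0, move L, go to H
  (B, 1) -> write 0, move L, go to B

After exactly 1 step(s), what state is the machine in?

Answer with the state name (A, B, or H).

Step 1: in state A at pos -2, read 0 -> (A,0)->write 0,move R,goto B. Now: state=B, head=-1, tape[-3..3]=0010010 (head:   ^)

Answer: B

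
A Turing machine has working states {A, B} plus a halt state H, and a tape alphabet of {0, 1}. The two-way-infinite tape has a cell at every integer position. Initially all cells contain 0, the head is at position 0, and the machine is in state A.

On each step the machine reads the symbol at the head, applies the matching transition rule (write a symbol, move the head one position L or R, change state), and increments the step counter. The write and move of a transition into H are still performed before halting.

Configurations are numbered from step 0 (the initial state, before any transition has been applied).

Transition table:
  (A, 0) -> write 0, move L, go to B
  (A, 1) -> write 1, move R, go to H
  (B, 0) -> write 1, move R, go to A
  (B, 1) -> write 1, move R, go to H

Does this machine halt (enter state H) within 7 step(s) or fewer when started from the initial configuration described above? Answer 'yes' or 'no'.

Answer: yes

Derivation:
Step 1: in state A at pos 0, read 0 -> (A,0)->write 0,move L,goto B. Now: state=B, head=-1, tape[-2..1]=0000 (head:  ^)
Step 2: in state B at pos -1, read 0 -> (B,0)->write 1,move R,goto A. Now: state=A, head=0, tape[-2..1]=0100 (head:   ^)
Step 3: in state A at pos 0, read 0 -> (A,0)->write 0,move L,goto B. Now: state=B, head=-1, tape[-2..1]=0100 (head:  ^)
Step 4: in state B at pos -1, read 1 -> (B,1)->write 1,move R,goto H. Now: state=H, head=0, tape[-2..1]=0100 (head:   ^)
State H reached at step 4; 4 <= 7 -> yes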